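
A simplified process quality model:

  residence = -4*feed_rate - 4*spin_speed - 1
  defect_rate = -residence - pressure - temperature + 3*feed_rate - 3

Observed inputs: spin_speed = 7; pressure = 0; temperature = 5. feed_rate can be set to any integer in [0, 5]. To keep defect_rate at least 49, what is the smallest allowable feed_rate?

feed_rate = 4

Substituting into the residence equation gives residence = -4*feed_rate - 29.
This gives defect_rate = 7*feed_rate + 21.
Require 7*feed_rate + 21 ≥ 49, so feed_rate ≥ 4.
The smallest integer in [0, 5] satisfying this is 4.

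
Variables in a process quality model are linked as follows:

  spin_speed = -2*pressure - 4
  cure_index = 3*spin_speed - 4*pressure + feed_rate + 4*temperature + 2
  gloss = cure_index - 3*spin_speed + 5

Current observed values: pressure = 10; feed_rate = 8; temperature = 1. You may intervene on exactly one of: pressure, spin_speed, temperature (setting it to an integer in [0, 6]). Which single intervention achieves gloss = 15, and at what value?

Intervening on pressure: with other inputs at their observed values, gloss = -4*pressure + 19. Solving for 15 gives pressure = 1, within [0, 6].
Intervening on spin_speed: the paths from spin_speed to gloss cancel (net effect zero), leaving gloss = -21; 15 is unreachable this way.
Intervening on temperature: gloss = 4*temperature - 25. Reaching 15 requires temperature = 10, outside [0, 6].

set pressure = 1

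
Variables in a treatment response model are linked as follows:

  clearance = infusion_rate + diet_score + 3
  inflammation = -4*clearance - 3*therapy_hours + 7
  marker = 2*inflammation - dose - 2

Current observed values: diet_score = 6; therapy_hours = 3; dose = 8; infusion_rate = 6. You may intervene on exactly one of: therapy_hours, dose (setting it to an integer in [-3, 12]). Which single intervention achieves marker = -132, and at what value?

set dose = 6

Intervening on therapy_hours: marker = -6*therapy_hours - 116. Reaching -132 requires therapy_hours = 8/3, not an integer.
Intervening on dose: with other inputs at their observed values, marker = -dose - 126. Solving for -132 gives dose = 6, within [-3, 12].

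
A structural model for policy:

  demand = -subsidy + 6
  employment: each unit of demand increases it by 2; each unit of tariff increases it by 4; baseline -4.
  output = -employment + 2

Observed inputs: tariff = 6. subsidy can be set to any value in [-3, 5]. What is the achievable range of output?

-36 to -20

Substituting into the employment equation gives employment = -2*subsidy + 32.
Substituting into the output equation gives output = 2*subsidy - 30.
Linear in subsidy, so extremes are at the endpoints: subsidy = -3 gives output = -36; subsidy = 5 gives output = -20.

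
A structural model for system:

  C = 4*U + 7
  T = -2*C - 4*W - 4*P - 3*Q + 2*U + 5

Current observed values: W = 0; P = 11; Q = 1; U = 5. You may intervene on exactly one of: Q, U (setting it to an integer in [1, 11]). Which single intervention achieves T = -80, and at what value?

Intervening on Q: T = -3*Q - 83. Reaching -80 requires Q = -1, outside [1, 11].
Intervening on U: with other inputs at their observed values, T = -6*U - 56. Solving for -80 gives U = 4, within [1, 11].

set U = 4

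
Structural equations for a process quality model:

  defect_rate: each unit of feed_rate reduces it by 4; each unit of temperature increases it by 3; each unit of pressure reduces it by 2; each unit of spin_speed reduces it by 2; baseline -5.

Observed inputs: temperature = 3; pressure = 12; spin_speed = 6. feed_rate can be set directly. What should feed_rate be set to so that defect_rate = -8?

Substituting into the defect_rate equation gives defect_rate = -4*feed_rate - 32.
Solve -4*feed_rate - 32 = -8: feed_rate = (-8 + 32) / -4 = -6.

feed_rate = -6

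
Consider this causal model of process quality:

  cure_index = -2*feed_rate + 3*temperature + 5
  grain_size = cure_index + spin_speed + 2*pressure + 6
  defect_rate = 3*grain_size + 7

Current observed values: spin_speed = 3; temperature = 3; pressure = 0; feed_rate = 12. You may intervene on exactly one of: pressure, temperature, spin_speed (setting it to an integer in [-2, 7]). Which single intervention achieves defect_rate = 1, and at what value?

set spin_speed = 2

Intervening on pressure: defect_rate = 6*pressure + 4. Reaching 1 requires pressure = -1/2, not an integer.
Intervening on temperature: defect_rate = 9*temperature - 23. Reaching 1 requires temperature = 8/3, not an integer.
Intervening on spin_speed: with other inputs at their observed values, defect_rate = 3*spin_speed - 5. Solving for 1 gives spin_speed = 2, within [-2, 7].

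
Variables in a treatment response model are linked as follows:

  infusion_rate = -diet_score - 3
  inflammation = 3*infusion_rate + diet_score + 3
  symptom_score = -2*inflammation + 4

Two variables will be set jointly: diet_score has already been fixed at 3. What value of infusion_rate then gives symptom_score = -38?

infusion_rate = 5

With diet_score held at 3:
Intervening on infusion_rate fixes its value directly, overriding its dependence on diet_score.
Substituting into the inflammation equation gives inflammation = 3*infusion_rate + 6.
This gives symptom_score = -6*infusion_rate - 8.
Solve -6*infusion_rate - 8 = -38: infusion_rate = (-38 + 8) / -6 = 5.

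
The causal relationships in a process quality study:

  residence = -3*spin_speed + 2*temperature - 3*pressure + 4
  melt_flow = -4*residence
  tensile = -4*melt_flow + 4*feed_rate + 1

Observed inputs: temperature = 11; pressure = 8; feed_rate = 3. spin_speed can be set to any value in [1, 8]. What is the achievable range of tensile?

-339 to -3

Substituting into the residence equation gives residence = -3*spin_speed + 2.
Substituting into the melt_flow equation gives melt_flow = 12*spin_speed - 8.
Substituting into the tensile equation gives tensile = -48*spin_speed + 45.
Linear in spin_speed, so extremes are at the endpoints: spin_speed = 1 gives tensile = -3; spin_speed = 8 gives tensile = -339.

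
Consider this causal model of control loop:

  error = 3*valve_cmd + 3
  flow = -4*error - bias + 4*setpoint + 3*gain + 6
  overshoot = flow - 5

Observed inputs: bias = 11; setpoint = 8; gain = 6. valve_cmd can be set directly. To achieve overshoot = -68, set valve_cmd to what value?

Substituting into the flow equation gives flow = -12*valve_cmd + 33.
overshoot becomes -12*valve_cmd + 28.
Solve -12*valve_cmd + 28 = -68: valve_cmd = (-68 - 28) / -12 = 8.

valve_cmd = 8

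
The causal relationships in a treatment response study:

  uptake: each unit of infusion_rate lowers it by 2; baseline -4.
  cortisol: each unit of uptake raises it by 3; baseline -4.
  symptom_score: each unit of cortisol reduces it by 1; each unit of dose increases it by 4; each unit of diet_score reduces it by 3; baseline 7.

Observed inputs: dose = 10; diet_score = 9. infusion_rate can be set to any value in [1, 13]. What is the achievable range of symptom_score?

Substituting into the cortisol equation gives cortisol = -6*infusion_rate - 16.
symptom_score becomes 6*infusion_rate + 36.
Linear in infusion_rate, so extremes are at the endpoints: infusion_rate = 1 gives symptom_score = 42; infusion_rate = 13 gives symptom_score = 114.

42 to 114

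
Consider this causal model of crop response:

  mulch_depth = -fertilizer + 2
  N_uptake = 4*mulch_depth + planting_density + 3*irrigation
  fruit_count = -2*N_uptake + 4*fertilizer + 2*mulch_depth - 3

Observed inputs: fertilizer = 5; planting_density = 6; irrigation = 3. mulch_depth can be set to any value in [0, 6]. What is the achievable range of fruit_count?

Intervening on mulch_depth fixes its value directly, overriding its dependence on fertilizer.
Substituting into the N_uptake equation gives N_uptake = 4*mulch_depth + 15.
Substituting into the fruit_count equation gives fruit_count = -6*mulch_depth - 13.
Linear in mulch_depth, so extremes are at the endpoints: mulch_depth = 0 gives fruit_count = -13; mulch_depth = 6 gives fruit_count = -49.

-49 to -13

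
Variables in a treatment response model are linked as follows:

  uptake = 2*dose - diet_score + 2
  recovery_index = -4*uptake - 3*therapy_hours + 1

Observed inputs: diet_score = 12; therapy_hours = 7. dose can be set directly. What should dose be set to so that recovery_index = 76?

Substituting into the uptake equation gives uptake = 2*dose - 10.
recovery_index becomes -8*dose + 20.
Solve -8*dose + 20 = 76: dose = (76 - 20) / -8 = -7.

dose = -7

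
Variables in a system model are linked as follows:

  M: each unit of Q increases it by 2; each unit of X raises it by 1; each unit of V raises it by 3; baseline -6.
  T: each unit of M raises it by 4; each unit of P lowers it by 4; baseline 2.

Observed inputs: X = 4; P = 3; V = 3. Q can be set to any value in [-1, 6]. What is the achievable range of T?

Substituting into the M equation gives M = 2*Q + 7.
So T = 8*Q + 18.
Linear in Q, so extremes are at the endpoints: Q = -1 gives T = 10; Q = 6 gives T = 66.

10 to 66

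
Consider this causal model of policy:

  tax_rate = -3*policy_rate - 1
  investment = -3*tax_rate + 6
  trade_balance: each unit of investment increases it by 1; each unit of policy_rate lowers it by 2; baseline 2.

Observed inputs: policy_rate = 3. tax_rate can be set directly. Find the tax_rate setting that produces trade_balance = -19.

tax_rate = 7

Intervening on tax_rate fixes its value directly, overriding its dependence on policy_rate.
Substituting into the trade_balance equation gives trade_balance = -3*tax_rate + 2.
Solve -3*tax_rate + 2 = -19: tax_rate = (-19 - 2) / -3 = 7.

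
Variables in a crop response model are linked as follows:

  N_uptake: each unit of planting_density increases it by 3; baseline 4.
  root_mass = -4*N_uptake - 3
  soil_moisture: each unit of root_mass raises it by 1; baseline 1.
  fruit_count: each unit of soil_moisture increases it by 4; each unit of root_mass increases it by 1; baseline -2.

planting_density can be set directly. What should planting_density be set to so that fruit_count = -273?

Substituting into the root_mass equation gives root_mass = -12*planting_density - 19.
Substituting into the soil_moisture equation gives soil_moisture = -12*planting_density - 18.
This gives fruit_count = -60*planting_density - 93.
Solve -60*planting_density - 93 = -273: planting_density = (-273 + 93) / -60 = 3.

planting_density = 3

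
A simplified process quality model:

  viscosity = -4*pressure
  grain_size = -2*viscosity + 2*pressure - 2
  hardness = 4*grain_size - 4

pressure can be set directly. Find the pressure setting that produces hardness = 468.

pressure = 12

Substituting into the grain_size equation gives grain_size = 10*pressure - 2.
This gives hardness = 40*pressure - 12.
Solve 40*pressure - 12 = 468: pressure = (468 + 12) / 40 = 12.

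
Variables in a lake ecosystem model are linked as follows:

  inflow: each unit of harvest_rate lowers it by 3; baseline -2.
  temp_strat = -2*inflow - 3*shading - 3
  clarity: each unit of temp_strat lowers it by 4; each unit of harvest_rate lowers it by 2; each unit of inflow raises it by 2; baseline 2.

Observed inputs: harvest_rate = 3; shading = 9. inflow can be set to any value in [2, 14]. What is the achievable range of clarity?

136 to 256

Intervening on inflow fixes its value directly, overriding its dependence on harvest_rate.
Substituting into the temp_strat equation gives temp_strat = -2*inflow - 30.
Substituting into the clarity equation gives clarity = 10*inflow + 116.
Linear in inflow, so extremes are at the endpoints: inflow = 2 gives clarity = 136; inflow = 14 gives clarity = 256.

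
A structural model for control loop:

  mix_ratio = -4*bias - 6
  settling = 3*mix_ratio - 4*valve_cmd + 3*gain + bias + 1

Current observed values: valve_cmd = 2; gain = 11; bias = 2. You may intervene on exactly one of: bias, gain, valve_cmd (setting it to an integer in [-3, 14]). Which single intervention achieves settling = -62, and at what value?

Intervening on bias: settling = -11*bias + 8. Reaching -62 requires bias = 70/11, not an integer.
Intervening on gain: settling = 3*gain - 47. Reaching -62 requires gain = -5, outside [-3, 14].
Intervening on valve_cmd: with other inputs at their observed values, settling = -4*valve_cmd - 6. Solving for -62 gives valve_cmd = 14, within [-3, 14].

set valve_cmd = 14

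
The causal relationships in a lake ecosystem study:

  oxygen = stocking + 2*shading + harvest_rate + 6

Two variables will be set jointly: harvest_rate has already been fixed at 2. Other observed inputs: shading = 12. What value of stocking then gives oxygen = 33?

With harvest_rate held at 2:
Substituting into the oxygen equation gives oxygen = stocking + 32.
Solve stocking + 32 = 33: stocking = (33 - 32) / 1 = 1.

stocking = 1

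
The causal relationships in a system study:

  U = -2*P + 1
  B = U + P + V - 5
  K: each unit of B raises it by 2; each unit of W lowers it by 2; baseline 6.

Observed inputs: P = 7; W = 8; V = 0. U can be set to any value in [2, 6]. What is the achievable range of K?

Intervening on U fixes its value directly, overriding its dependence on P.
Substituting into the B equation gives B = U + 2.
Substituting into the K equation gives K = 2*U - 6.
Linear in U, so extremes are at the endpoints: U = 2 gives K = -2; U = 6 gives K = 6.

-2 to 6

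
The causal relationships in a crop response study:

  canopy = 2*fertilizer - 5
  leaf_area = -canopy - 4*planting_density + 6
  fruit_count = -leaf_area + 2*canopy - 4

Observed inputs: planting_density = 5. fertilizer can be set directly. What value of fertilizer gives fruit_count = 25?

fertilizer = 5

Substituting into the leaf_area equation gives leaf_area = -2*fertilizer - 9.
Substituting into the fruit_count equation gives fruit_count = 6*fertilizer - 5.
Solve 6*fertilizer - 5 = 25: fertilizer = (25 + 5) / 6 = 5.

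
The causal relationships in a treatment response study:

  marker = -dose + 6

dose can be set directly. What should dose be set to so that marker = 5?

Solve -dose + 6 = 5: dose = (5 - 6) / -1 = 1.

dose = 1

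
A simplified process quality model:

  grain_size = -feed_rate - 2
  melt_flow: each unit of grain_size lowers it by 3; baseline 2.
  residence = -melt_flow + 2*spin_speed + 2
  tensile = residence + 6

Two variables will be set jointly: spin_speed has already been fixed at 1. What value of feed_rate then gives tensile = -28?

feed_rate = 10

With spin_speed held at 1:
Substituting into the melt_flow equation gives melt_flow = 3*feed_rate + 8.
residence becomes -3*feed_rate - 4.
Substituting into the tensile equation gives tensile = -3*feed_rate + 2.
Solve -3*feed_rate + 2 = -28: feed_rate = (-28 - 2) / -3 = 10.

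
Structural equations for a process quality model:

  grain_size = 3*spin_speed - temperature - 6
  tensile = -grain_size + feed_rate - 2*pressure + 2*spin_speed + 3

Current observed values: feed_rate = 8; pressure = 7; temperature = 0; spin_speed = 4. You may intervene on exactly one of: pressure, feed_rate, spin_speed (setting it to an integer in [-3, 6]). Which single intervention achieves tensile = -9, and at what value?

set feed_rate = 0

Intervening on pressure: tensile = -2*pressure + 13. Reaching -9 requires pressure = 11, outside [-3, 6].
Intervening on feed_rate: with other inputs at their observed values, tensile = feed_rate - 9. Solving for -9 gives feed_rate = 0, within [-3, 6].
Intervening on spin_speed: tensile = -spin_speed + 3. Reaching -9 requires spin_speed = 12, outside [-3, 6].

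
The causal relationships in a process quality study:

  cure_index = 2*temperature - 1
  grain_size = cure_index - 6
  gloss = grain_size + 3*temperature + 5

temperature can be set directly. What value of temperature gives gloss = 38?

temperature = 8

Substituting into the grain_size equation gives grain_size = 2*temperature - 7.
This gives gloss = 5*temperature - 2.
Solve 5*temperature - 2 = 38: temperature = (38 + 2) / 5 = 8.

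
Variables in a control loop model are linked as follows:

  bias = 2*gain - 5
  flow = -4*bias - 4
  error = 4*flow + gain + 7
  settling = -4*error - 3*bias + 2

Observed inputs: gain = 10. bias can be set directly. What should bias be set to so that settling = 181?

bias = 3

Intervening on bias fixes its value directly, overriding its dependence on gain.
Substituting into the error equation gives error = -16*bias + 1.
Substituting into the settling equation gives settling = 61*bias - 2.
Solve 61*bias - 2 = 181: bias = (181 + 2) / 61 = 3.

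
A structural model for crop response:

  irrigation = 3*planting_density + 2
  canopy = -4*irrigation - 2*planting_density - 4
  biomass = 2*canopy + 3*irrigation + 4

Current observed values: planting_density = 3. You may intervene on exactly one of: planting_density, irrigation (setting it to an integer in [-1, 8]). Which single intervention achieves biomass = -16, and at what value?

Intervening on planting_density: biomass = -19*planting_density - 14. Reaching -16 requires planting_density = 2/19, not an integer.
Intervening on irrigation: with other inputs at their observed values, biomass = -5*irrigation - 16. Solving for -16 gives irrigation = 0, within [-1, 8].

set irrigation = 0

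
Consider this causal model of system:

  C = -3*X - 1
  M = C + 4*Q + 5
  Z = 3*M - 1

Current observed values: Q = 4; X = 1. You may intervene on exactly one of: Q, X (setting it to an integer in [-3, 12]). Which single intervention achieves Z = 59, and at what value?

Intervening on Q: Z = 12*Q + 2. Reaching 59 requires Q = 19/4, not an integer.
Intervening on X: with other inputs at their observed values, Z = -9*X + 59. Solving for 59 gives X = 0, within [-3, 12].

set X = 0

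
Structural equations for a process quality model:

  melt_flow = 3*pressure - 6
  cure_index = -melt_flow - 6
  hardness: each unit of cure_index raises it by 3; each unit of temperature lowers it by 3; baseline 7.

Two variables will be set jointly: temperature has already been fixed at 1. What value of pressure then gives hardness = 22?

With temperature held at 1:
Substituting into the cure_index equation gives cure_index = -3*pressure.
Substituting into the hardness equation gives hardness = -9*pressure + 4.
Solve -9*pressure + 4 = 22: pressure = (22 - 4) / -9 = -2.

pressure = -2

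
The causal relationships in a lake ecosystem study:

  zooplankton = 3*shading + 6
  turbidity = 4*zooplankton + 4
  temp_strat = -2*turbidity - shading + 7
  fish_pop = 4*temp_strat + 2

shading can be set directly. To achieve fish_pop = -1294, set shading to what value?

Substituting into the turbidity equation gives turbidity = 12*shading + 28.
This gives temp_strat = -25*shading - 49.
This gives fish_pop = -100*shading - 194.
Solve -100*shading - 194 = -1294: shading = (-1294 + 194) / -100 = 11.

shading = 11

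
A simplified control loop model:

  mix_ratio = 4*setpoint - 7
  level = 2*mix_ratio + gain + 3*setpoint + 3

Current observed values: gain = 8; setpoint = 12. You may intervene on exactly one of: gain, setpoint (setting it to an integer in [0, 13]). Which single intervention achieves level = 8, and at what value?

Intervening on gain: level = gain + 121. Reaching 8 requires gain = -113, outside [0, 13].
Intervening on setpoint: with other inputs at their observed values, level = 11*setpoint - 3. Solving for 8 gives setpoint = 1, within [0, 13].

set setpoint = 1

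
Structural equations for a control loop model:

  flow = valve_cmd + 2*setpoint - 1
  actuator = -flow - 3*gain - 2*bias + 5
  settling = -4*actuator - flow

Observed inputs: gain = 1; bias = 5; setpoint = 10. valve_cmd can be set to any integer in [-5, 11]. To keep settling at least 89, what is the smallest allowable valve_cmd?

valve_cmd = 0

Substituting into the flow equation gives flow = valve_cmd + 19.
This gives actuator = -valve_cmd - 27.
This gives settling = 3*valve_cmd + 89.
Require 3*valve_cmd + 89 ≥ 89, so valve_cmd ≥ 0.
The smallest integer in [-5, 11] satisfying this is 0.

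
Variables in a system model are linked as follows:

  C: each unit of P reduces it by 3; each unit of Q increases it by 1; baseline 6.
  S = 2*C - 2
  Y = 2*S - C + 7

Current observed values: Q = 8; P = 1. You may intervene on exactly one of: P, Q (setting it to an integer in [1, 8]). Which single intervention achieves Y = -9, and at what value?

Intervening on P: with other inputs at their observed values, Y = -9*P + 45. Solving for -9 gives P = 6, within [1, 8].
Intervening on Q: Y = 3*Q + 12. Reaching -9 requires Q = -7, outside [1, 8].

set P = 6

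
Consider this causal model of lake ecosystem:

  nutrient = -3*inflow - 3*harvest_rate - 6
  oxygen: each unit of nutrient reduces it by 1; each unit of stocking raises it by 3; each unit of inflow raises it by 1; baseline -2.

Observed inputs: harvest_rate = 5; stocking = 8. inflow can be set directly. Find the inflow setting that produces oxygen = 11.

inflow = -8

Substituting into the nutrient equation gives nutrient = -3*inflow - 21.
Substituting into the oxygen equation gives oxygen = 4*inflow + 43.
Solve 4*inflow + 43 = 11: inflow = (11 - 43) / 4 = -8.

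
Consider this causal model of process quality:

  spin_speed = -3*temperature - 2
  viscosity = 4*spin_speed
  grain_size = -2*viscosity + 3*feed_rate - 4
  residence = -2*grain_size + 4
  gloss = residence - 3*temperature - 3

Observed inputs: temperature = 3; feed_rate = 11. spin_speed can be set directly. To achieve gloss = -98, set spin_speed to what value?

Intervening on spin_speed fixes its value directly, overriding its dependence on temperature.
Substituting into the grain_size equation gives grain_size = -8*spin_speed + 29.
Substituting into the residence equation gives residence = 16*spin_speed - 54.
Substituting into the gloss equation gives gloss = 16*spin_speed - 66.
Solve 16*spin_speed - 66 = -98: spin_speed = (-98 + 66) / 16 = -2.

spin_speed = -2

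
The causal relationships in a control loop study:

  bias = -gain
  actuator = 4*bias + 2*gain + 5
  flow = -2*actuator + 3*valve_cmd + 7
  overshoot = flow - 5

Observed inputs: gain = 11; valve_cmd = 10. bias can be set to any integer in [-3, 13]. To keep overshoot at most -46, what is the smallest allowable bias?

Intervening on bias fixes its value directly, overriding its dependence on gain.
Substituting into the actuator equation gives actuator = 4*bias + 27.
Substituting into the flow equation gives flow = -8*bias - 17.
Substituting into the overshoot equation gives overshoot = -8*bias - 22.
Require -8*bias - 22 ≤ -46, so bias ≥ 3.
The smallest integer in [-3, 13] satisfying this is 3.

bias = 3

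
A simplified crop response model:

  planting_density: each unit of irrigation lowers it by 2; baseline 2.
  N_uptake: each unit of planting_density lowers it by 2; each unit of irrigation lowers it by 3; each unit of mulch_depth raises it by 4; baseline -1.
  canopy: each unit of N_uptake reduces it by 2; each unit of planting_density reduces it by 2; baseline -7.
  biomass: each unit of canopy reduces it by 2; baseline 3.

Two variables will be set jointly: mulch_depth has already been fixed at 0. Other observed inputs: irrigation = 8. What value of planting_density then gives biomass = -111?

With mulch_depth held at 0:
Intervening on planting_density fixes its value directly, overriding its dependence on irrigation.
Substituting into the N_uptake equation gives N_uptake = -2*planting_density - 25.
Substituting into the canopy equation gives canopy = 2*planting_density + 43.
So biomass = -4*planting_density - 83.
Solve -4*planting_density - 83 = -111: planting_density = (-111 + 83) / -4 = 7.

planting_density = 7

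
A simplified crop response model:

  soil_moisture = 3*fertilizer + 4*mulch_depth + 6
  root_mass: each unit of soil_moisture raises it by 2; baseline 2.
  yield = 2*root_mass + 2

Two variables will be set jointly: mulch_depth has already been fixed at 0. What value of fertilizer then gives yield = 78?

fertilizer = 4

With mulch_depth held at 0:
Substituting into the soil_moisture equation gives soil_moisture = 3*fertilizer + 6.
So root_mass = 6*fertilizer + 14.
This gives yield = 12*fertilizer + 30.
Solve 12*fertilizer + 30 = 78: fertilizer = (78 - 30) / 12 = 4.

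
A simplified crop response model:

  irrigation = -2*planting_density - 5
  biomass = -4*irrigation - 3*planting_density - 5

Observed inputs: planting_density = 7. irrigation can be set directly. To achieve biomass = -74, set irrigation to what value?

irrigation = 12

Intervening on irrigation fixes its value directly, overriding its dependence on planting_density.
Substituting into the biomass equation gives biomass = -4*irrigation - 26.
Solve -4*irrigation - 26 = -74: irrigation = (-74 + 26) / -4 = 12.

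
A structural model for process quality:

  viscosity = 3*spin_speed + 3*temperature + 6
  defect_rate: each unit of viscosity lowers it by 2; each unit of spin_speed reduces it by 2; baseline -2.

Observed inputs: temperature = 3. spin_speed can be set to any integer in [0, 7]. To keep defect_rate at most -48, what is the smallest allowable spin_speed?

Substituting into the viscosity equation gives viscosity = 3*spin_speed + 15.
defect_rate becomes -8*spin_speed - 32.
Require -8*spin_speed - 32 ≤ -48, so spin_speed ≥ 2.
The smallest integer in [0, 7] satisfying this is 2.

spin_speed = 2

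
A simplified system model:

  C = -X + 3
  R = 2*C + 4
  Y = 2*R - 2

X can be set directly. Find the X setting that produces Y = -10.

Substituting into the R equation gives R = -2*X + 10.
Substituting into the Y equation gives Y = -4*X + 18.
Solve -4*X + 18 = -10: X = (-10 - 18) / -4 = 7.

X = 7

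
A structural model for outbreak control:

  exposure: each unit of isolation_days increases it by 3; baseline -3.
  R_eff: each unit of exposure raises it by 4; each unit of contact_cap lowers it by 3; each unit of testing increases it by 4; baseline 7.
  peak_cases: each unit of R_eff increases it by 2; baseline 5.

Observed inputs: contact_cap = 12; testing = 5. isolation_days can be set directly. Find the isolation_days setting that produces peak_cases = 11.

isolation_days = 2

Substituting into the R_eff equation gives R_eff = 12*isolation_days - 21.
This gives peak_cases = 24*isolation_days - 37.
Solve 24*isolation_days - 37 = 11: isolation_days = (11 + 37) / 24 = 2.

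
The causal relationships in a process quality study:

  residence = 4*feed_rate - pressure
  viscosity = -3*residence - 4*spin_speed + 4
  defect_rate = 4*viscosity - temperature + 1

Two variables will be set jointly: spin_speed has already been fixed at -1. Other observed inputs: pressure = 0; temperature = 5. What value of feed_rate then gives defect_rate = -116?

With spin_speed held at -1:
Substituting into the residence equation gives residence = 4*feed_rate.
Substituting into the viscosity equation gives viscosity = -12*feed_rate + 8.
Substituting into the defect_rate equation gives defect_rate = -48*feed_rate + 28.
Solve -48*feed_rate + 28 = -116: feed_rate = (-116 - 28) / -48 = 3.

feed_rate = 3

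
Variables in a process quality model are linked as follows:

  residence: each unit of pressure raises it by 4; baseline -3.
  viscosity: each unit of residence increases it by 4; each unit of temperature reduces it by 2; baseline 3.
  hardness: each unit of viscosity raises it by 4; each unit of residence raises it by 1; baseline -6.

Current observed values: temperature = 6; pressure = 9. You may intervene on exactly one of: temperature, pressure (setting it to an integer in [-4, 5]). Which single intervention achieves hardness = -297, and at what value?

set pressure = -3

Intervening on temperature: hardness = -8*temperature + 567. Reaching -297 requires temperature = 108, outside [-4, 5].
Intervening on pressure: with other inputs at their observed values, hardness = 68*pressure - 93. Solving for -297 gives pressure = -3, within [-4, 5].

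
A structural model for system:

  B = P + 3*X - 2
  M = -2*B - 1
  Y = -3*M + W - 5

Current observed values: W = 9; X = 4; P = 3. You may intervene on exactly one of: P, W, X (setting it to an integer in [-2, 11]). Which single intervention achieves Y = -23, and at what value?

Intervening on P: Y = 6*P + 67. Reaching -23 requires P = -15, outside [-2, 11].
Intervening on W: Y = W + 76. Reaching -23 requires W = -99, outside [-2, 11].
Intervening on X: with other inputs at their observed values, Y = 18*X + 13. Solving for -23 gives X = -2, within [-2, 11].

set X = -2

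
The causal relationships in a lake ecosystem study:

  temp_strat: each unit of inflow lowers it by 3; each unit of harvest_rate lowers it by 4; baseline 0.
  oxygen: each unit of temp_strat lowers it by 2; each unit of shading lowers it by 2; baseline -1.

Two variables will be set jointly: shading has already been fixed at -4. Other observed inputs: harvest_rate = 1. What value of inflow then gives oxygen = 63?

inflow = 8

With shading held at -4:
Substituting into the temp_strat equation gives temp_strat = -3*inflow - 4.
So oxygen = 6*inflow + 15.
Solve 6*inflow + 15 = 63: inflow = (63 - 15) / 6 = 8.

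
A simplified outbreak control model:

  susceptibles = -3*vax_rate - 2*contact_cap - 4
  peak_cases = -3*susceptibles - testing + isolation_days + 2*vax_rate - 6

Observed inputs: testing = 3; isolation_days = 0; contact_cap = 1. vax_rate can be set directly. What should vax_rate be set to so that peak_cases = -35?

Substituting into the susceptibles equation gives susceptibles = -3*vax_rate - 6.
peak_cases becomes 11*vax_rate + 9.
Solve 11*vax_rate + 9 = -35: vax_rate = (-35 - 9) / 11 = -4.

vax_rate = -4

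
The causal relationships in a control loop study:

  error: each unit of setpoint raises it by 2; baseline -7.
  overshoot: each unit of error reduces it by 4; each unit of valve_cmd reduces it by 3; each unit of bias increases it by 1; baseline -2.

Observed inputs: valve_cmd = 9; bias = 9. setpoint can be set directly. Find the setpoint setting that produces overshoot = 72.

setpoint = -8

Substituting into the overshoot equation gives overshoot = -8*setpoint + 8.
Solve -8*setpoint + 8 = 72: setpoint = (72 - 8) / -8 = -8.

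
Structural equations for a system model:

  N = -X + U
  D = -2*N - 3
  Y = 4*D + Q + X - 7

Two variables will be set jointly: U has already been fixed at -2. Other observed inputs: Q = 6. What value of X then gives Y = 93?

X = 10

With U held at -2:
Substituting into the N equation gives N = -X - 2.
So D = 2*X + 1.
This gives Y = 9*X + 3.
Solve 9*X + 3 = 93: X = (93 - 3) / 9 = 10.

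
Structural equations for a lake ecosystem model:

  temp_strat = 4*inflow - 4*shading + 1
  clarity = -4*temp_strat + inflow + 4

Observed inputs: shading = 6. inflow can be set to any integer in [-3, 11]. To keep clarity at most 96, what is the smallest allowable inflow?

inflow = 0

Substituting into the temp_strat equation gives temp_strat = 4*inflow - 23.
Substituting into the clarity equation gives clarity = -15*inflow + 96.
Require -15*inflow + 96 ≤ 96, so inflow ≥ 0.
The smallest integer in [-3, 11] satisfying this is 0.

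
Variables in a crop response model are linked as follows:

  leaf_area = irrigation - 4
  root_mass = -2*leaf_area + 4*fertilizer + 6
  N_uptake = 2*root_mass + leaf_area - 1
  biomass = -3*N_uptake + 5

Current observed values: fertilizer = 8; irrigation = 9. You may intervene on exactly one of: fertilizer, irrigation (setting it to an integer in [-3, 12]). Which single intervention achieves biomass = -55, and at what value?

set fertilizer = 3

Intervening on fertilizer: with other inputs at their observed values, biomass = -24*fertilizer + 17. Solving for -55 gives fertilizer = 3, within [-3, 12].
Intervening on irrigation: biomass = 9*irrigation - 256. Reaching -55 requires irrigation = 67/3, not an integer.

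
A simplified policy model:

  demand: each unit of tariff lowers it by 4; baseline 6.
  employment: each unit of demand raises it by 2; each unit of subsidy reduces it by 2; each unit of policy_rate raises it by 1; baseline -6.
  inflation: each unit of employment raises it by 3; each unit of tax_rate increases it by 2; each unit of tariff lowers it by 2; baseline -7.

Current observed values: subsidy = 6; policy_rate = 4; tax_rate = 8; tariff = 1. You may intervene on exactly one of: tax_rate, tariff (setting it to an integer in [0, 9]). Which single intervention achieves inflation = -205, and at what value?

Intervening on tax_rate: inflation = 2*tax_rate - 39. Reaching -205 requires tax_rate = -83, outside [0, 9].
Intervening on tariff: with other inputs at their observed values, inflation = -26*tariff + 3. Solving for -205 gives tariff = 8, within [0, 9].

set tariff = 8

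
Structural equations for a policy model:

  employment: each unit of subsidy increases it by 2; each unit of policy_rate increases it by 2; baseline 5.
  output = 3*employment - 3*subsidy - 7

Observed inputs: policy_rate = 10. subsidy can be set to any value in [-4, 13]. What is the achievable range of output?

56 to 107

Substituting into the employment equation gives employment = 2*subsidy + 25.
Substituting into the output equation gives output = 3*subsidy + 68.
Linear in subsidy, so extremes are at the endpoints: subsidy = -4 gives output = 56; subsidy = 13 gives output = 107.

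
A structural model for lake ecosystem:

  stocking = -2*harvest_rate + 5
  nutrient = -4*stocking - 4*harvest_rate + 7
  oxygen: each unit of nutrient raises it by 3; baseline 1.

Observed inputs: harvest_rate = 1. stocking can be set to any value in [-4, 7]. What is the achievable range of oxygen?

-74 to 58

Intervening on stocking fixes its value directly, overriding its dependence on harvest_rate.
Substituting into the nutrient equation gives nutrient = -4*stocking + 3.
oxygen becomes -12*stocking + 10.
Linear in stocking, so extremes are at the endpoints: stocking = -4 gives oxygen = 58; stocking = 7 gives oxygen = -74.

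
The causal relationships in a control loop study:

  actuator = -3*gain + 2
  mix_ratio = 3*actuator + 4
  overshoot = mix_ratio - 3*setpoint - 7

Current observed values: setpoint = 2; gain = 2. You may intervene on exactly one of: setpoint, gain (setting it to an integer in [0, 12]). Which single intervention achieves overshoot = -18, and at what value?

set setpoint = 1

Intervening on setpoint: with other inputs at their observed values, overshoot = -3*setpoint - 15. Solving for -18 gives setpoint = 1, within [0, 12].
Intervening on gain: overshoot = -9*gain - 3. Reaching -18 requires gain = 5/3, not an integer.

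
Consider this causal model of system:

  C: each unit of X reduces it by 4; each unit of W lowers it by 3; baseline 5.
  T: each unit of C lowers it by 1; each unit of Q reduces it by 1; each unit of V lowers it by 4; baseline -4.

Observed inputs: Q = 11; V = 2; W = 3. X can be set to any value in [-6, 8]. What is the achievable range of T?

Substituting into the C equation gives C = -4*X - 4.
Substituting into the T equation gives T = 4*X - 19.
Linear in X, so extremes are at the endpoints: X = -6 gives T = -43; X = 8 gives T = 13.

-43 to 13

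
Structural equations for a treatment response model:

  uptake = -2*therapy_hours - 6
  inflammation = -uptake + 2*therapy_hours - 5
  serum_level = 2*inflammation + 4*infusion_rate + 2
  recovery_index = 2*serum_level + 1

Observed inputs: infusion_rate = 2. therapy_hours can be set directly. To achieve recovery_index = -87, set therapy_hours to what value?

therapy_hours = -7

Substituting into the inflammation equation gives inflammation = 4*therapy_hours + 1.
This gives serum_level = 8*therapy_hours + 12.
This gives recovery_index = 16*therapy_hours + 25.
Solve 16*therapy_hours + 25 = -87: therapy_hours = (-87 - 25) / 16 = -7.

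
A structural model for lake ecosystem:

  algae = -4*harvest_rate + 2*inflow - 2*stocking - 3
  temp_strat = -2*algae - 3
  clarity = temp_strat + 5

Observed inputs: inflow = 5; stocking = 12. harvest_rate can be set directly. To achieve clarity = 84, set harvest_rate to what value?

Substituting into the algae equation gives algae = -4*harvest_rate - 17.
Substituting into the temp_strat equation gives temp_strat = 8*harvest_rate + 31.
Substituting into the clarity equation gives clarity = 8*harvest_rate + 36.
Solve 8*harvest_rate + 36 = 84: harvest_rate = (84 - 36) / 8 = 6.

harvest_rate = 6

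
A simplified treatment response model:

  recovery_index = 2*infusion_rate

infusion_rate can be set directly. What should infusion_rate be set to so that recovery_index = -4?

Solve 2*infusion_rate = -4: infusion_rate = -4 / 2 = -2.

infusion_rate = -2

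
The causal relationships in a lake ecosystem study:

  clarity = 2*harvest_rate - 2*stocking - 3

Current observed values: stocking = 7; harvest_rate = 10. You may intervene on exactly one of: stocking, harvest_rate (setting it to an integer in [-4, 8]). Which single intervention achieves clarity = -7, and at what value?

set harvest_rate = 5

Intervening on stocking: clarity = -2*stocking + 17. Reaching -7 requires stocking = 12, outside [-4, 8].
Intervening on harvest_rate: with other inputs at their observed values, clarity = 2*harvest_rate - 17. Solving for -7 gives harvest_rate = 5, within [-4, 8].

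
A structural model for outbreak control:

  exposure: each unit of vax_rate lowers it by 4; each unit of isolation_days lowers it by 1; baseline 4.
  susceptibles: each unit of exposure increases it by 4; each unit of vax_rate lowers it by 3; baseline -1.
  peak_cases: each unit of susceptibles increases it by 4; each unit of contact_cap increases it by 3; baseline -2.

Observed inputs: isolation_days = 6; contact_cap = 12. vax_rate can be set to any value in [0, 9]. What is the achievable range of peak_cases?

Substituting into the exposure equation gives exposure = -4*vax_rate - 2.
Substituting into the susceptibles equation gives susceptibles = -19*vax_rate - 9.
This gives peak_cases = -76*vax_rate - 2.
Linear in vax_rate, so extremes are at the endpoints: vax_rate = 0 gives peak_cases = -2; vax_rate = 9 gives peak_cases = -686.

-686 to -2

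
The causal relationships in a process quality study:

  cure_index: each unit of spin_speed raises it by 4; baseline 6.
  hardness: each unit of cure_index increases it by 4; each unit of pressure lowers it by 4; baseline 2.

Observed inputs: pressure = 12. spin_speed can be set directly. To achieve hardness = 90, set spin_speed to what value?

spin_speed = 7

Substituting into the hardness equation gives hardness = 16*spin_speed - 22.
Solve 16*spin_speed - 22 = 90: spin_speed = (90 + 22) / 16 = 7.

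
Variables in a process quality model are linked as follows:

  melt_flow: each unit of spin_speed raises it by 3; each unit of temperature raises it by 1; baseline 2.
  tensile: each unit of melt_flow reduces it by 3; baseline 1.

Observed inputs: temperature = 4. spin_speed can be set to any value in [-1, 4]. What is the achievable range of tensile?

-53 to -8

Substituting into the melt_flow equation gives melt_flow = 3*spin_speed + 6.
Substituting into the tensile equation gives tensile = -9*spin_speed - 17.
Linear in spin_speed, so extremes are at the endpoints: spin_speed = -1 gives tensile = -8; spin_speed = 4 gives tensile = -53.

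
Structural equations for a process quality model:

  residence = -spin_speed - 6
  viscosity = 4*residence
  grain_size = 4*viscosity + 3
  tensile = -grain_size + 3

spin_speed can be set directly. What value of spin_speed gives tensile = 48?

spin_speed = -3

Substituting into the viscosity equation gives viscosity = -4*spin_speed - 24.
grain_size becomes -16*spin_speed - 93.
Substituting into the tensile equation gives tensile = 16*spin_speed + 96.
Solve 16*spin_speed + 96 = 48: spin_speed = (48 - 96) / 16 = -3.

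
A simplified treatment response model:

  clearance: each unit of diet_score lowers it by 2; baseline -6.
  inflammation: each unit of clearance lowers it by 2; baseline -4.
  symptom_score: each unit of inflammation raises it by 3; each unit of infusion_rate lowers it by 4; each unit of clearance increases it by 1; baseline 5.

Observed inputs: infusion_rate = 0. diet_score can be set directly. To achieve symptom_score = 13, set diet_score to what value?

diet_score = -1

Substituting into the inflammation equation gives inflammation = 4*diet_score + 8.
Substituting into the symptom_score equation gives symptom_score = 10*diet_score + 23.
Solve 10*diet_score + 23 = 13: diet_score = (13 - 23) / 10 = -1.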